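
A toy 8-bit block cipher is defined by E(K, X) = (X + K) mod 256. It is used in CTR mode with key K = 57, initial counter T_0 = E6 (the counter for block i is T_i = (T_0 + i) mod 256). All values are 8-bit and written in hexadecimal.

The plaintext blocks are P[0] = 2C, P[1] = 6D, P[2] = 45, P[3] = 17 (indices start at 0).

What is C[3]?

C[3] = 57

CTR encryption: S_i = E(K, T_i) where T_i is the counter for block i; C_i = P_i ⊕ S_i.
C[0]: T = E6, S = E(K, T) = 3D; 2C ⊕ 3D = 11.
C[1]: T = E7, S = E(K, T) = 3E; 6D ⊕ 3E = 53.
C[2]: T = E8, S = E(K, T) = 3F; 45 ⊕ 3F = 7A.
C[3]: T = E9, S = E(K, T) = 40; 17 ⊕ 40 = 57.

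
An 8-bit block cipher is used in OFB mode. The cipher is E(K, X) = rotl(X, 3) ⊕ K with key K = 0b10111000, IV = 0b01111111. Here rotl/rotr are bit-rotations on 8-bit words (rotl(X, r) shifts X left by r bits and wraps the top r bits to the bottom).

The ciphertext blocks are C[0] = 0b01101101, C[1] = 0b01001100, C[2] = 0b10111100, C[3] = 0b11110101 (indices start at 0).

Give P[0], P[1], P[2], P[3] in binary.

OFB decryption: S_i = E(K, S_{i−1}) with S_{−1} = IV; P_i = C_i ⊕ S_i.
P[0]: S = E(K, 0b01111111) = 0b01000011; 0b01101101 ⊕ 0b01000011 = 0b00101110.
P[1]: S = E(K, 0b01000011) = 0b10100010; 0b01001100 ⊕ 0b10100010 = 0b11101110.
P[2]: S = E(K, 0b10100010) = 0b10101101; 0b10111100 ⊕ 0b10101101 = 0b00010001.
P[3]: S = E(K, 0b10101101) = 0b11010101; 0b11110101 ⊕ 0b11010101 = 0b00100000.

P[0] = 0b00101110, P[1] = 0b11101110, P[2] = 0b00010001, P[3] = 0b00100000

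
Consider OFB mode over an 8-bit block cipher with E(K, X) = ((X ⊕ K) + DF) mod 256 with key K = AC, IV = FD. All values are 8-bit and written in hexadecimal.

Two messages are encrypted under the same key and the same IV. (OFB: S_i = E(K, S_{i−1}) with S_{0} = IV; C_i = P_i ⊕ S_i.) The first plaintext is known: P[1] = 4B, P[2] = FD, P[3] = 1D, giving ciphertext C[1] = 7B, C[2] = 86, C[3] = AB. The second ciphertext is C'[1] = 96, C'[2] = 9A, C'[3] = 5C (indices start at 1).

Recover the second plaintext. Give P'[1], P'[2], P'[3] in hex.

P'[1] = A6, P'[2] = E1, P'[3] = EA

In OFB with a reused IV, both messages share the same keystream S_i, so C_i ⊕ C'_i = P_i ⊕ P'_i and thus P'_i = P_i ⊕ C_i ⊕ C'_i.
P'[1]: 4B ⊕ 7B ⊕ 96 = A6.
P'[2]: FD ⊕ 86 ⊕ 9A = E1.
P'[3]: 1D ⊕ AB ⊕ 5C = EA.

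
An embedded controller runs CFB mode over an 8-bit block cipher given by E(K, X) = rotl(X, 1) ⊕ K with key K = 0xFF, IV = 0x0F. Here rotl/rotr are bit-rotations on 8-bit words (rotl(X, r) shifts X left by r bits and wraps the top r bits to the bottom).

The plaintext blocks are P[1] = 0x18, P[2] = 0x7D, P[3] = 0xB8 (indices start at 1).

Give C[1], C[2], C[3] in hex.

CFB encryption: C_i = P_i ⊕ E(K, C_{i−1}), with C_{0} = IV.
C[1]: E(K, 0x0F) = 0xE1; 0x18 ⊕ 0xE1 = 0xF9.
C[2]: E(K, 0xF9) = 0x0C; 0x7D ⊕ 0x0C = 0x71.
C[3]: E(K, 0x71) = 0x1D; 0xB8 ⊕ 0x1D = 0xA5.

C[1] = 0xF9, C[2] = 0x71, C[3] = 0xA5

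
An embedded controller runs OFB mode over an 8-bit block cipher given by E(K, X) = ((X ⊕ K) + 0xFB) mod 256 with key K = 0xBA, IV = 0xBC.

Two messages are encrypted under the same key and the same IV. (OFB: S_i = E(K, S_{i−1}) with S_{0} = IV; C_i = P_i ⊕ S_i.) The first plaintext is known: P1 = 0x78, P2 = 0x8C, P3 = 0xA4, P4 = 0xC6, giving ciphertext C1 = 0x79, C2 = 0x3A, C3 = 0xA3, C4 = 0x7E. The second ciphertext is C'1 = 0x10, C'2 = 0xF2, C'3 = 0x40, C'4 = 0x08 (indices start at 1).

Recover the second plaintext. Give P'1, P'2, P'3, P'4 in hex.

P'1 = 0x11, P'2 = 0x44, P'3 = 0x47, P'4 = 0xB0

In OFB with a reused IV, both messages share the same keystream S_i, so C_i ⊕ C'_i = P_i ⊕ P'_i and thus P'_i = P_i ⊕ C_i ⊕ C'_i.
P'1: 0x78 ⊕ 0x79 ⊕ 0x10 = 0x11.
P'2: 0x8C ⊕ 0x3A ⊕ 0xF2 = 0x44.
P'3: 0xA4 ⊕ 0xA3 ⊕ 0x40 = 0x47.
P'4: 0xC6 ⊕ 0x7E ⊕ 0x08 = 0xB0.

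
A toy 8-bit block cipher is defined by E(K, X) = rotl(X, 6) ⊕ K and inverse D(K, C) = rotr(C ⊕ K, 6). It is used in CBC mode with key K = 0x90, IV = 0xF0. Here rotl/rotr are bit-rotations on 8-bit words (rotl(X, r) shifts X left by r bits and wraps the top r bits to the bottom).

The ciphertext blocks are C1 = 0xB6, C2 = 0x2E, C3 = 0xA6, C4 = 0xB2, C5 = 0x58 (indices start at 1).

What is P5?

P5 = 0x91

CBC decryption: P_i = D(K, C_i) ⊕ C_{i−1}, with C_{0} = IV.
P5: D(K, 0x58) = 0x23; 0x23 ⊕ 0xB2 = 0x91.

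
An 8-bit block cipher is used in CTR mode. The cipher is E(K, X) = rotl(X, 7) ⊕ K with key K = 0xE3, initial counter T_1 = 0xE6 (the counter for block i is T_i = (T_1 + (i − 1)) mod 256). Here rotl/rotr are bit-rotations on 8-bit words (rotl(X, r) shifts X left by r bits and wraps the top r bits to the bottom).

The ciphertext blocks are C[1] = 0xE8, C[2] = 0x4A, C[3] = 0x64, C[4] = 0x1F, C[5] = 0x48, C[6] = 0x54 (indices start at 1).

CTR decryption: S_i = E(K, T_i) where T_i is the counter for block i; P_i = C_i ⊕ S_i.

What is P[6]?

P[6]: T = 0xEB, S = E(K, T) = 0x16; 0x54 ⊕ 0x16 = 0x42.

P[6] = 0x42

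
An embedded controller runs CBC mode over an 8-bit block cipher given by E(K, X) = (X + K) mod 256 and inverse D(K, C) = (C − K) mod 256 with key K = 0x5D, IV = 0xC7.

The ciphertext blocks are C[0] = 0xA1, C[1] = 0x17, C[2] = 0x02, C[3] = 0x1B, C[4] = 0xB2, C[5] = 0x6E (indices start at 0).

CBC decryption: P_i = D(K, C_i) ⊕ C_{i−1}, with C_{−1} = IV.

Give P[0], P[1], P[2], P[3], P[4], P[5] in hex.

P[0] = 0x83, P[1] = 0x1B, P[2] = 0xB2, P[3] = 0xBC, P[4] = 0x4E, P[5] = 0xA3

P[0]: D(K, 0xA1) = 0x44; 0x44 ⊕ 0xC7 = 0x83.
P[1]: D(K, 0x17) = 0xBA; 0xBA ⊕ 0xA1 = 0x1B.
P[2]: D(K, 0x02) = 0xA5; 0xA5 ⊕ 0x17 = 0xB2.
P[3]: D(K, 0x1B) = 0xBE; 0xBE ⊕ 0x02 = 0xBC.
P[4]: D(K, 0xB2) = 0x55; 0x55 ⊕ 0x1B = 0x4E.
P[5]: D(K, 0x6E) = 0x11; 0x11 ⊕ 0xB2 = 0xA3.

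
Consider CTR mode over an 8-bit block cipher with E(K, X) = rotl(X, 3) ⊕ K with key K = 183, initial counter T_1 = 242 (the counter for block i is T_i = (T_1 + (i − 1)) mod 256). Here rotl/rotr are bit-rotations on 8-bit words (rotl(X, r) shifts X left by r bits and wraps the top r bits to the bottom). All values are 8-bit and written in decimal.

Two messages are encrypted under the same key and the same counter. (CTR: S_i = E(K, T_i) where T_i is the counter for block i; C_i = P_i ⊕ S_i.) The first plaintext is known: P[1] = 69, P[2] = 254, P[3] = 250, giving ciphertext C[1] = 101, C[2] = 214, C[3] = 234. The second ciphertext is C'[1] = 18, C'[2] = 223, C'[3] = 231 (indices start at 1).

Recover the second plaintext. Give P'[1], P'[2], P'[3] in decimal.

P'[1] = 50, P'[2] = 247, P'[3] = 247

In CTR with a reused counter, both messages share the same keystream S_i, so C_i ⊕ C'_i = P_i ⊕ P'_i and thus P'_i = P_i ⊕ C_i ⊕ C'_i.
P'[1]: 69 ⊕ 101 ⊕ 18 = 50.
P'[2]: 254 ⊕ 214 ⊕ 223 = 247.
P'[3]: 250 ⊕ 234 ⊕ 231 = 247.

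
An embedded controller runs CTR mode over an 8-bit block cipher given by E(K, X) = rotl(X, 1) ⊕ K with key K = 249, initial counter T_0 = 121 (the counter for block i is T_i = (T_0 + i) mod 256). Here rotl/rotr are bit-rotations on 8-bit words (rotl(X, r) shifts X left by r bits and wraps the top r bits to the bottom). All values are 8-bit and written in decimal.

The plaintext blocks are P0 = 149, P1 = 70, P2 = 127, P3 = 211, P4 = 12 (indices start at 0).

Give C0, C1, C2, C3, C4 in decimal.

C0 = 158, C1 = 75, C2 = 112, C3 = 210, C4 = 15

CTR encryption: S_i = E(K, T_i) where T_i is the counter for block i; C_i = P_i ⊕ S_i.
C0: T = 121, S = E(K, T) = 11; 149 ⊕ 11 = 158.
C1: T = 122, S = E(K, T) = 13; 70 ⊕ 13 = 75.
C2: T = 123, S = E(K, T) = 15; 127 ⊕ 15 = 112.
C3: T = 124, S = E(K, T) = 1; 211 ⊕ 1 = 210.
C4: T = 125, S = E(K, T) = 3; 12 ⊕ 3 = 15.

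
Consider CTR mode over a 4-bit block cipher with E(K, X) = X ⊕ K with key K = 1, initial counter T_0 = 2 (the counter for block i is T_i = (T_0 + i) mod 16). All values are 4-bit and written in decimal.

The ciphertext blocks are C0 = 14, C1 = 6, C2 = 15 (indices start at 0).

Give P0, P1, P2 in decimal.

P0 = 13, P1 = 4, P2 = 10

CTR decryption: S_i = E(K, T_i) where T_i is the counter for block i; P_i = C_i ⊕ S_i.
P0: T = 2, S = E(K, T) = 3; 14 ⊕ 3 = 13.
P1: T = 3, S = E(K, T) = 2; 6 ⊕ 2 = 4.
P2: T = 4, S = E(K, T) = 5; 15 ⊕ 5 = 10.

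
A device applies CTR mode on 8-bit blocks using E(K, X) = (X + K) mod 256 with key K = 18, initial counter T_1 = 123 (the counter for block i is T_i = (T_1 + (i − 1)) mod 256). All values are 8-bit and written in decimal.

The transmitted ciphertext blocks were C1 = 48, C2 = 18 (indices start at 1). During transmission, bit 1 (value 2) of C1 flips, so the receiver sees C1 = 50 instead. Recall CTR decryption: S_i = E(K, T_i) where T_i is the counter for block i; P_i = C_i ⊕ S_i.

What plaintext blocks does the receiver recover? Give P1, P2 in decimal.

P1 = 191, P2 = 156

Only C1 changed, to 50. In CTR, a change in C_i flips the same bit in P_i only; the keystream is unaffected. Decrypting the received ciphertext:
P1: T = 123, S = E(K, T) = 141; 50 ⊕ 141 = 191.
P2: T = 124, S = E(K, T) = 142; 18 ⊕ 142 = 156.
Blocks that differ from the original plaintext: P1.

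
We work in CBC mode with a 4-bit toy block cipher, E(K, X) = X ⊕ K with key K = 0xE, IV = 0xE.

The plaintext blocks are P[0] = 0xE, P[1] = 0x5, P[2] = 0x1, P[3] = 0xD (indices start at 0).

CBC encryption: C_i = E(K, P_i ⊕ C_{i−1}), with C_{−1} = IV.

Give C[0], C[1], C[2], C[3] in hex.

C[0] = 0xE, C[1] = 0x5, C[2] = 0xA, C[3] = 0x9

C[0]: P[0] ⊕ 0xE = 0x0; E(K, 0x0) = 0xE.
C[1]: P[1] ⊕ 0xE = 0xB; E(K, 0xB) = 0x5.
C[2]: P[2] ⊕ 0x5 = 0x4; E(K, 0x4) = 0xA.
C[3]: P[3] ⊕ 0xA = 0x7; E(K, 0x7) = 0x9.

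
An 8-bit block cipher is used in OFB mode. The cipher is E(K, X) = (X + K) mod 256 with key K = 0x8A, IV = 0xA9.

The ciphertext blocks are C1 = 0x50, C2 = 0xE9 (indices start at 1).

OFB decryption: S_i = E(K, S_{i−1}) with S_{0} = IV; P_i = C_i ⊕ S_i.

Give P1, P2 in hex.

P1: S = E(K, 0xA9) = 0x33; 0x50 ⊕ 0x33 = 0x63.
P2: S = E(K, 0x33) = 0xBD; 0xE9 ⊕ 0xBD = 0x54.

P1 = 0x63, P2 = 0x54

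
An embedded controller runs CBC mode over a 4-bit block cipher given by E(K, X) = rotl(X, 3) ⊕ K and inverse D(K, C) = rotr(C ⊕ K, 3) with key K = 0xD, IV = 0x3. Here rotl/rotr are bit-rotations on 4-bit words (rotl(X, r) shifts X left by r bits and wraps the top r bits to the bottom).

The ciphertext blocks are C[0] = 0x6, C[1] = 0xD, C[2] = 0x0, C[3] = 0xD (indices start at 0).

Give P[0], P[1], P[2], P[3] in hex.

P[0] = 0x4, P[1] = 0x6, P[2] = 0x6, P[3] = 0x0

CBC decryption: P_i = D(K, C_i) ⊕ C_{i−1}, with C_{−1} = IV.
P[0]: D(K, 0x6) = 0x7; 0x7 ⊕ 0x3 = 0x4.
P[1]: D(K, 0xD) = 0x0; 0x0 ⊕ 0x6 = 0x6.
P[2]: D(K, 0x0) = 0xB; 0xB ⊕ 0xD = 0x6.
P[3]: D(K, 0xD) = 0x0; 0x0 ⊕ 0x0 = 0x0.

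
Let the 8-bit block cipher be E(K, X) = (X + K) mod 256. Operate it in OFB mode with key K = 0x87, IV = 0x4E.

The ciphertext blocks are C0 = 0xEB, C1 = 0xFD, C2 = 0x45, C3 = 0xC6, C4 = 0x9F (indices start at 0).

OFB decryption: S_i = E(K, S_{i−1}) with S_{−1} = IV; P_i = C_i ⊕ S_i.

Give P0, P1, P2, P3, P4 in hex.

P0 = 0x3E, P1 = 0xA1, P2 = 0xA6, P3 = 0xAC, P4 = 0x6E

P0: S = E(K, 0x4E) = 0xD5; 0xEB ⊕ 0xD5 = 0x3E.
P1: S = E(K, 0xD5) = 0x5C; 0xFD ⊕ 0x5C = 0xA1.
P2: S = E(K, 0x5C) = 0xE3; 0x45 ⊕ 0xE3 = 0xA6.
P3: S = E(K, 0xE3) = 0x6A; 0xC6 ⊕ 0x6A = 0xAC.
P4: S = E(K, 0x6A) = 0xF1; 0x9F ⊕ 0xF1 = 0x6E.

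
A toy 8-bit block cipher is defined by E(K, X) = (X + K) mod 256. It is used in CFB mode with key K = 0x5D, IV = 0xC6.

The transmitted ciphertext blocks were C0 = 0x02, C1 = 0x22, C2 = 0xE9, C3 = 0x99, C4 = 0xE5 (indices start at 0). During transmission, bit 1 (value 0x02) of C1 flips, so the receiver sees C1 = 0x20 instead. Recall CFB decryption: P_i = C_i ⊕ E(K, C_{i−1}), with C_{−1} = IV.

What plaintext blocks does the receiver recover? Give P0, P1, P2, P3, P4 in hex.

P0 = 0x21, P1 = 0x7F, P2 = 0x94, P3 = 0xDF, P4 = 0x13

Only C1 changed, to 0x20. In CFB, a change in C_i flips the same bit in P_i and garbles P_{i+1}. Decrypting the received ciphertext:
P0: E(K, 0xC6) = 0x23; 0x02 ⊕ 0x23 = 0x21.
P1: E(K, 0x02) = 0x5F; 0x20 ⊕ 0x5F = 0x7F.
P2: E(K, 0x20) = 0x7D; 0xE9 ⊕ 0x7D = 0x94.
P3: E(K, 0xE9) = 0x46; 0x99 ⊕ 0x46 = 0xDF.
P4: E(K, 0x99) = 0xF6; 0xE5 ⊕ 0xF6 = 0x13.
Blocks that differ from the original plaintext: P1, P2.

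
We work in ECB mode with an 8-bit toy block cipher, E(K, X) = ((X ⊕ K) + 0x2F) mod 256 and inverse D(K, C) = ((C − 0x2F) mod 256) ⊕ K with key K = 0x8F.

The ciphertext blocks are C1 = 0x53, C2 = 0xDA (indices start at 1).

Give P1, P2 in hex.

ECB decryption: P_i = D(K, C_i).
P1: D(K, 0x53) = 0xAB.
P2: D(K, 0xDA) = 0x24.

P1 = 0xAB, P2 = 0x24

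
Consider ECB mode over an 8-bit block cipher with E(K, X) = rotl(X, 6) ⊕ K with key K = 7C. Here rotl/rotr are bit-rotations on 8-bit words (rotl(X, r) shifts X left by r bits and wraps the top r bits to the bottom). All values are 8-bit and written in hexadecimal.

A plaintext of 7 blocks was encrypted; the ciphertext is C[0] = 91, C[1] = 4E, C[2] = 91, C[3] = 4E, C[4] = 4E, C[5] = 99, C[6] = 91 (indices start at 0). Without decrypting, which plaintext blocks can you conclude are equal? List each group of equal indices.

P[0] = P[2] = P[6]; P[1] = P[3] = P[4]

ECB encrypts each block independently with the same key, so equal ciphertext blocks imply equal plaintext blocks.
C[0] = C[2] = C[6] = 91, so P[0] = P[2] = P[6].
C[1] = C[3] = C[4] = 4E, so P[1] = P[3] = P[4].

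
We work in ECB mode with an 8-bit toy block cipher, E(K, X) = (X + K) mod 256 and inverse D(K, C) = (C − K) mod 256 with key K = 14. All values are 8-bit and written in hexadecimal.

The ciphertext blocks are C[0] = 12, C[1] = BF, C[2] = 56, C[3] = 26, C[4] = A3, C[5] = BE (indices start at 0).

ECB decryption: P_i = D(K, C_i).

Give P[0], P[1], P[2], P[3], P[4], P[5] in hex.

P[0]: D(K, 12) = FE.
P[1]: D(K, BF) = AB.
P[2]: D(K, 56) = 42.
P[3]: D(K, 26) = 12.
P[4]: D(K, A3) = 8F.
P[5]: D(K, BE) = AA.

P[0] = FE, P[1] = AB, P[2] = 42, P[3] = 12, P[4] = 8F, P[5] = AA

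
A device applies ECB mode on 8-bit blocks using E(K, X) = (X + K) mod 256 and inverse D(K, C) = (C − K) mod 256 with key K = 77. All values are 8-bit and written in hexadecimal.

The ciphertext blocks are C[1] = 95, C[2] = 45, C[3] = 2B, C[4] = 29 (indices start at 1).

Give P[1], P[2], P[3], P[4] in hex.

ECB decryption: P_i = D(K, C_i).
P[1]: D(K, 95) = 1E.
P[2]: D(K, 45) = CE.
P[3]: D(K, 2B) = B4.
P[4]: D(K, 29) = B2.

P[1] = 1E, P[2] = CE, P[3] = B4, P[4] = B2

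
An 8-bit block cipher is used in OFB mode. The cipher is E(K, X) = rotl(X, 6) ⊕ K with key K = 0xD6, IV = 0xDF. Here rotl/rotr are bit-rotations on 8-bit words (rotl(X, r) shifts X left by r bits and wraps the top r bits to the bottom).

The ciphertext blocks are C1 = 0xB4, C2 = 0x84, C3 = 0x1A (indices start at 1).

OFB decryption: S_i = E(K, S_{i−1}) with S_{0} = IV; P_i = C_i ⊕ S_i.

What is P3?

P1: S = E(K, 0xDF) = 0x21; 0xB4 ⊕ 0x21 = 0x95.
P2: S = E(K, 0x21) = 0x9E; 0x84 ⊕ 0x9E = 0x1A.
P3: S = E(K, 0x9E) = 0x71; 0x1A ⊕ 0x71 = 0x6B.

P3 = 0x6B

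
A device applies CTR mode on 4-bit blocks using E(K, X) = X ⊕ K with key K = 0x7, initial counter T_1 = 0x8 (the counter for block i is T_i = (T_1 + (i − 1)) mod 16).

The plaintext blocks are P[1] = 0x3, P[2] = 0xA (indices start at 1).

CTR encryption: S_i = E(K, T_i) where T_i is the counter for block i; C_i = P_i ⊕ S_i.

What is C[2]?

C[1]: T = 0x8, S = E(K, T) = 0xF; 0x3 ⊕ 0xF = 0xC.
C[2]: T = 0x9, S = E(K, T) = 0xE; 0xA ⊕ 0xE = 0x4.

C[2] = 0x4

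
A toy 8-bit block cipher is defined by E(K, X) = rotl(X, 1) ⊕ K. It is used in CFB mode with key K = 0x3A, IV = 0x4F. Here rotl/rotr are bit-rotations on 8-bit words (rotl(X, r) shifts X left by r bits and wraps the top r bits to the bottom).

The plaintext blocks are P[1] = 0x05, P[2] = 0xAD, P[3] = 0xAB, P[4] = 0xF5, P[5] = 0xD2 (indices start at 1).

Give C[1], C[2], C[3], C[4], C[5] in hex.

C[1] = 0xA1, C[2] = 0xD4, C[3] = 0x38, C[4] = 0xBF, C[5] = 0x97

CFB encryption: C_i = P_i ⊕ E(K, C_{i−1}), with C_{0} = IV.
C[1]: E(K, 0x4F) = 0xA4; 0x05 ⊕ 0xA4 = 0xA1.
C[2]: E(K, 0xA1) = 0x79; 0xAD ⊕ 0x79 = 0xD4.
C[3]: E(K, 0xD4) = 0x93; 0xAB ⊕ 0x93 = 0x38.
C[4]: E(K, 0x38) = 0x4A; 0xF5 ⊕ 0x4A = 0xBF.
C[5]: E(K, 0xBF) = 0x45; 0xD2 ⊕ 0x45 = 0x97.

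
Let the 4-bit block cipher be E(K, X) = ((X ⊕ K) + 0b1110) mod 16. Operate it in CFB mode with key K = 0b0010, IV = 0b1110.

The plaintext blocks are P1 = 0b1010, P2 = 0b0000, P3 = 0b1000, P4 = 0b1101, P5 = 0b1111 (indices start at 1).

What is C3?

CFB encryption: C_i = P_i ⊕ E(K, C_{i−1}), with C_{0} = IV.
C1: E(K, 0b1110) = 0b1010; 0b1010 ⊕ 0b1010 = 0b0000.
C2: E(K, 0b0000) = 0b0000; 0b0000 ⊕ 0b0000 = 0b0000.
C3: E(K, 0b0000) = 0b0000; 0b1000 ⊕ 0b0000 = 0b1000.

C3 = 0b1000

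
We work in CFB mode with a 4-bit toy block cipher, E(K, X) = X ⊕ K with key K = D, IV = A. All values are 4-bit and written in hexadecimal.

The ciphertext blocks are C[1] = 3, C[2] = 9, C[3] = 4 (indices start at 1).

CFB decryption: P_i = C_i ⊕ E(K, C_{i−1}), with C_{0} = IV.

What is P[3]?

P[3] = 0

P[3]: E(K, 9) = 4; 4 ⊕ 4 = 0.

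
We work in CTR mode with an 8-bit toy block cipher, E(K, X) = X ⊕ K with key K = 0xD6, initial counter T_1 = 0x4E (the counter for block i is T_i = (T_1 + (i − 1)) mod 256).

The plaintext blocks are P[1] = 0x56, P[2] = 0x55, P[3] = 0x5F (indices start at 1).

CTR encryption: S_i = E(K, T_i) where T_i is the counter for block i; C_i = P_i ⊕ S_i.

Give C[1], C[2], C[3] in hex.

C[1] = 0xCE, C[2] = 0xCC, C[3] = 0xD9

C[1]: T = 0x4E, S = E(K, T) = 0x98; 0x56 ⊕ 0x98 = 0xCE.
C[2]: T = 0x4F, S = E(K, T) = 0x99; 0x55 ⊕ 0x99 = 0xCC.
C[3]: T = 0x50, S = E(K, T) = 0x86; 0x5F ⊕ 0x86 = 0xD9.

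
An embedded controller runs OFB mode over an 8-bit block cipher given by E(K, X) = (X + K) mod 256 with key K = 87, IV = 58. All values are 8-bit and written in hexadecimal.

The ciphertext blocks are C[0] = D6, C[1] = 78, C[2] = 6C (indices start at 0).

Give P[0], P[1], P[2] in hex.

OFB decryption: S_i = E(K, S_{i−1}) with S_{−1} = IV; P_i = C_i ⊕ S_i.
P[0]: S = E(K, 58) = DF; D6 ⊕ DF = 09.
P[1]: S = E(K, DF) = 66; 78 ⊕ 66 = 1E.
P[2]: S = E(K, 66) = ED; 6C ⊕ ED = 81.

P[0] = 09, P[1] = 1E, P[2] = 81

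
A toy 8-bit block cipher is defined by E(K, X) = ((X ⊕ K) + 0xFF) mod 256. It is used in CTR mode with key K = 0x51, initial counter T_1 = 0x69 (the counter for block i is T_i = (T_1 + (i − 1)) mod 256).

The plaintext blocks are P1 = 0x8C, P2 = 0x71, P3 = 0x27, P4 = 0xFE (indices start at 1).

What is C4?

C4 = 0xC2

CTR encryption: S_i = E(K, T_i) where T_i is the counter for block i; C_i = P_i ⊕ S_i.
C1: T = 0x69, S = E(K, T) = 0x37; 0x8C ⊕ 0x37 = 0xBB.
C2: T = 0x6A, S = E(K, T) = 0x3A; 0x71 ⊕ 0x3A = 0x4B.
C3: T = 0x6B, S = E(K, T) = 0x39; 0x27 ⊕ 0x39 = 0x1E.
C4: T = 0x6C, S = E(K, T) = 0x3C; 0xFE ⊕ 0x3C = 0xC2.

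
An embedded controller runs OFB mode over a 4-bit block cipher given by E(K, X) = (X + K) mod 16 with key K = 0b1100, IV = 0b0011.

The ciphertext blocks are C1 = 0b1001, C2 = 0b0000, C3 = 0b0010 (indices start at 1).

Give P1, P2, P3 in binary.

P1 = 0b0110, P2 = 0b1011, P3 = 0b0101

OFB decryption: S_i = E(K, S_{i−1}) with S_{0} = IV; P_i = C_i ⊕ S_i.
P1: S = E(K, 0b0011) = 0b1111; 0b1001 ⊕ 0b1111 = 0b0110.
P2: S = E(K, 0b1111) = 0b1011; 0b0000 ⊕ 0b1011 = 0b1011.
P3: S = E(K, 0b1011) = 0b0111; 0b0010 ⊕ 0b0111 = 0b0101.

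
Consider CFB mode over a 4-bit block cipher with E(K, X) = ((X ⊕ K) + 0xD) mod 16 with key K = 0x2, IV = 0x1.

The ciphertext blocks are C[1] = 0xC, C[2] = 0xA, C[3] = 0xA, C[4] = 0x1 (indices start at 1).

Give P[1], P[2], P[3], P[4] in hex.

P[1] = 0xC, P[2] = 0x1, P[3] = 0xF, P[4] = 0x4

CFB decryption: P_i = C_i ⊕ E(K, C_{i−1}), with C_{0} = IV.
P[1]: E(K, 0x1) = 0x0; 0xC ⊕ 0x0 = 0xC.
P[2]: E(K, 0xC) = 0xB; 0xA ⊕ 0xB = 0x1.
P[3]: E(K, 0xA) = 0x5; 0xA ⊕ 0x5 = 0xF.
P[4]: E(K, 0xA) = 0x5; 0x1 ⊕ 0x5 = 0x4.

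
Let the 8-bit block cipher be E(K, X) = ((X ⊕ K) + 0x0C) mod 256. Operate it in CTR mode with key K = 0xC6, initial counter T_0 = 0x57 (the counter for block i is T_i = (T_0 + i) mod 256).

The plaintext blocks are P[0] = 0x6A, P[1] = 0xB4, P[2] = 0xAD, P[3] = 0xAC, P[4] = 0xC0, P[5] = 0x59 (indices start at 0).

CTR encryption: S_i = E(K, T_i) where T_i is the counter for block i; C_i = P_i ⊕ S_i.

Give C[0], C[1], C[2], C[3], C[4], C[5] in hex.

C[0]: T = 0x57, S = E(K, T) = 0x9D; 0x6A ⊕ 0x9D = 0xF7.
C[1]: T = 0x58, S = E(K, T) = 0xAA; 0xB4 ⊕ 0xAA = 0x1E.
C[2]: T = 0x59, S = E(K, T) = 0xAB; 0xAD ⊕ 0xAB = 0x06.
C[3]: T = 0x5A, S = E(K, T) = 0xA8; 0xAC ⊕ 0xA8 = 0x04.
C[4]: T = 0x5B, S = E(K, T) = 0xA9; 0xC0 ⊕ 0xA9 = 0x69.
C[5]: T = 0x5C, S = E(K, T) = 0xA6; 0x59 ⊕ 0xA6 = 0xFF.

C[0] = 0xF7, C[1] = 0x1E, C[2] = 0x06, C[3] = 0x04, C[4] = 0x69, C[5] = 0xFF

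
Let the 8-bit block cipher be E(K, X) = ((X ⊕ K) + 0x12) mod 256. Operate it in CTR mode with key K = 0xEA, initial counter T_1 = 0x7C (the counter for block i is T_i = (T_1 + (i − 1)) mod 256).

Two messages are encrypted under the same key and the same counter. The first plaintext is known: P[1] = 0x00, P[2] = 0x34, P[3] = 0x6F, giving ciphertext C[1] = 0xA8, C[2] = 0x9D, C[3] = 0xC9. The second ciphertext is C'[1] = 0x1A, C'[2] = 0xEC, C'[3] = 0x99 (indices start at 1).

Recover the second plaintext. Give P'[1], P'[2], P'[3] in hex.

P'[1] = 0xB2, P'[2] = 0x45, P'[3] = 0x3F

In CTR with a reused counter, both messages share the same keystream S_i, so C_i ⊕ C'_i = P_i ⊕ P'_i and thus P'_i = P_i ⊕ C_i ⊕ C'_i.
P'[1]: 0x00 ⊕ 0xA8 ⊕ 0x1A = 0xB2.
P'[2]: 0x34 ⊕ 0x9D ⊕ 0xEC = 0x45.
P'[3]: 0x6F ⊕ 0xC9 ⊕ 0x99 = 0x3F.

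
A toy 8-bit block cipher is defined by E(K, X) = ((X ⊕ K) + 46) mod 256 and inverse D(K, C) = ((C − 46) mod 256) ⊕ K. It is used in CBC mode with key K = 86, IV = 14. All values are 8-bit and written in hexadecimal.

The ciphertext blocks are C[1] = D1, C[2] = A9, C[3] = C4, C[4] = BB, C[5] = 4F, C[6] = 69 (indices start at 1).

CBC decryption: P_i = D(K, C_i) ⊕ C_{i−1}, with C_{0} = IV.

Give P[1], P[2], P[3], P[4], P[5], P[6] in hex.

P[1] = 19, P[2] = 34, P[3] = 51, P[4] = 37, P[5] = 34, P[6] = EA

P[1]: D(K, D1) = 0D; 0D ⊕ 14 = 19.
P[2]: D(K, A9) = E5; E5 ⊕ D1 = 34.
P[3]: D(K, C4) = F8; F8 ⊕ A9 = 51.
P[4]: D(K, BB) = F3; F3 ⊕ C4 = 37.
P[5]: D(K, 4F) = 8F; 8F ⊕ BB = 34.
P[6]: D(K, 69) = A5; A5 ⊕ 4F = EA.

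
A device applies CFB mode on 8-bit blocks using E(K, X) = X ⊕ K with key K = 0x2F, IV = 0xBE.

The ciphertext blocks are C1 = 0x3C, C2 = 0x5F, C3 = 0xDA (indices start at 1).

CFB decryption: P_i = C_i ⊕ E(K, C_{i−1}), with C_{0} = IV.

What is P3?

P3: E(K, 0x5F) = 0x70; 0xDA ⊕ 0x70 = 0xAA.

P3 = 0xAA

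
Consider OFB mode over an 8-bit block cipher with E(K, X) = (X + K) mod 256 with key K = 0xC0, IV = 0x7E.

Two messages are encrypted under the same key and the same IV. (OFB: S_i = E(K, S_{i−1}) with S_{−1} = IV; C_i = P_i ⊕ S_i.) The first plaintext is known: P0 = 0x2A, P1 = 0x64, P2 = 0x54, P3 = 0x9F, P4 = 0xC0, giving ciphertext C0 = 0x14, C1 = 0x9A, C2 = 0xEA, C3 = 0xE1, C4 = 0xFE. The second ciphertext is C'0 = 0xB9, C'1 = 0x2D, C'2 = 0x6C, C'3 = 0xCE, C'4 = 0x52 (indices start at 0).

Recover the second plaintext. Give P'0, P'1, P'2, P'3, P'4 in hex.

P'0 = 0x87, P'1 = 0xD3, P'2 = 0xD2, P'3 = 0xB0, P'4 = 0x6C

In OFB with a reused IV, both messages share the same keystream S_i, so C_i ⊕ C'_i = P_i ⊕ P'_i and thus P'_i = P_i ⊕ C_i ⊕ C'_i.
P'0: 0x2A ⊕ 0x14 ⊕ 0xB9 = 0x87.
P'1: 0x64 ⊕ 0x9A ⊕ 0x2D = 0xD3.
P'2: 0x54 ⊕ 0xEA ⊕ 0x6C = 0xD2.
P'3: 0x9F ⊕ 0xE1 ⊕ 0xCE = 0xB0.
P'4: 0xC0 ⊕ 0xFE ⊕ 0x52 = 0x6C.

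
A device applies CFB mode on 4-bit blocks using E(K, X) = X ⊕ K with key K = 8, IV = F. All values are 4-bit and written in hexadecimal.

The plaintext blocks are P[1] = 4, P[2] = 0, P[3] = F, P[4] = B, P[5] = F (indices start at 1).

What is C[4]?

C[4] = F

CFB encryption: C_i = P_i ⊕ E(K, C_{i−1}), with C_{0} = IV.
C[1]: E(K, F) = 7; 4 ⊕ 7 = 3.
C[2]: E(K, 3) = B; 0 ⊕ B = B.
C[3]: E(K, B) = 3; F ⊕ 3 = C.
C[4]: E(K, C) = 4; B ⊕ 4 = F.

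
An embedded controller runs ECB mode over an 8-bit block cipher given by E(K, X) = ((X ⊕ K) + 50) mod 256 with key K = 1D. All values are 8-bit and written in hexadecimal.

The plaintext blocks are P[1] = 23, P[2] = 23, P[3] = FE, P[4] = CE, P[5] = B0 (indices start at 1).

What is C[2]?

C[2] = 8E

ECB encryption: C_i = E(K, P_i).
C[2]: E(K, 23) = 8E.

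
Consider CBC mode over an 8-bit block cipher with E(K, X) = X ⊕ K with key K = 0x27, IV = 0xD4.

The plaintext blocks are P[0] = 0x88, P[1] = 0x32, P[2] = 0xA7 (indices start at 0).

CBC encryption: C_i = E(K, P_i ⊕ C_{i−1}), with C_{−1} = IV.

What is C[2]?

C[2] = 0xEE

C[0]: P[0] ⊕ 0xD4 = 0x5C; E(K, 0x5C) = 0x7B.
C[1]: P[1] ⊕ 0x7B = 0x49; E(K, 0x49) = 0x6E.
C[2]: P[2] ⊕ 0x6E = 0xC9; E(K, 0xC9) = 0xEE.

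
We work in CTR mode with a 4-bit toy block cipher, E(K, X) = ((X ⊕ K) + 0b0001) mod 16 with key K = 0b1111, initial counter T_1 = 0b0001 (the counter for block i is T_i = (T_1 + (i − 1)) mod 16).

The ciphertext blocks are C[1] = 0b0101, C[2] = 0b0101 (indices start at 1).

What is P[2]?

CTR decryption: S_i = E(K, T_i) where T_i is the counter for block i; P_i = C_i ⊕ S_i.
P[2]: T = 0b0010, S = E(K, T) = 0b1110; 0b0101 ⊕ 0b1110 = 0b1011.

P[2] = 0b1011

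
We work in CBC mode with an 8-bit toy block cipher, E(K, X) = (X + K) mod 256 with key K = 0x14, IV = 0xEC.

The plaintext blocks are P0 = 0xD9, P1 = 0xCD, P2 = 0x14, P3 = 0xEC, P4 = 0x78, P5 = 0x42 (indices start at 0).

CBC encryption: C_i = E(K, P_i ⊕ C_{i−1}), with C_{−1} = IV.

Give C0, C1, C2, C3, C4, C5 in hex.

C0: P0 ⊕ 0xEC = 0x35; E(K, 0x35) = 0x49.
C1: P1 ⊕ 0x49 = 0x84; E(K, 0x84) = 0x98.
C2: P2 ⊕ 0x98 = 0x8C; E(K, 0x8C) = 0xA0.
C3: P3 ⊕ 0xA0 = 0x4C; E(K, 0x4C) = 0x60.
C4: P4 ⊕ 0x60 = 0x18; E(K, 0x18) = 0x2C.
C5: P5 ⊕ 0x2C = 0x6E; E(K, 0x6E) = 0x82.

C0 = 0x49, C1 = 0x98, C2 = 0xA0, C3 = 0x60, C4 = 0x2C, C5 = 0x82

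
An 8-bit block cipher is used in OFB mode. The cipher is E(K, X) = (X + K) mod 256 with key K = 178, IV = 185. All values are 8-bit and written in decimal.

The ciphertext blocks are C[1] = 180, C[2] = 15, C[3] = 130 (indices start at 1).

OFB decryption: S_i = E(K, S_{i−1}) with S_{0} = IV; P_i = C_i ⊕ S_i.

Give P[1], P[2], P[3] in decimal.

P[1] = 223, P[2] = 18, P[3] = 77

P[1]: S = E(K, 185) = 107; 180 ⊕ 107 = 223.
P[2]: S = E(K, 107) = 29; 15 ⊕ 29 = 18.
P[3]: S = E(K, 29) = 207; 130 ⊕ 207 = 77.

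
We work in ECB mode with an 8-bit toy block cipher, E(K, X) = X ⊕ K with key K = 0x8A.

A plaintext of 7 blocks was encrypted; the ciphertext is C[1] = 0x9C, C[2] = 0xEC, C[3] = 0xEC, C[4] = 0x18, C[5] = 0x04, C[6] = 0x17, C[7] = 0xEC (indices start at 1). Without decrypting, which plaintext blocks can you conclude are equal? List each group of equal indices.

P[2] = P[3] = P[7]

ECB encrypts each block independently with the same key, so equal ciphertext blocks imply equal plaintext blocks.
C[2] = C[3] = C[7] = 0xEC, so P[2] = P[3] = P[7].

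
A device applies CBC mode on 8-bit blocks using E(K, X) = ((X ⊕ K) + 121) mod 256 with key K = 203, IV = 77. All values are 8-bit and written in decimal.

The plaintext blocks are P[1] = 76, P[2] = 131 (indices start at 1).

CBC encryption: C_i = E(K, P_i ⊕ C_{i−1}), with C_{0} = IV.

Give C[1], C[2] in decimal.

C[1]: P[1] ⊕ 77 = 1; E(K, 1) = 67.
C[2]: P[2] ⊕ 67 = 192; E(K, 192) = 132.

C[1] = 67, C[2] = 132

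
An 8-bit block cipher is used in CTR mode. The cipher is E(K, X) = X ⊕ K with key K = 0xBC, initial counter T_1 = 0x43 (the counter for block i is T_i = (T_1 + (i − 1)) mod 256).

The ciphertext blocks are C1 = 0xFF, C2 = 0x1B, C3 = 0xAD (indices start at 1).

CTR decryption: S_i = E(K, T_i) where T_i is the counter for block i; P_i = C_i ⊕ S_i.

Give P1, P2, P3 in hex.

P1: T = 0x43, S = E(K, T) = 0xFF; 0xFF ⊕ 0xFF = 0x00.
P2: T = 0x44, S = E(K, T) = 0xF8; 0x1B ⊕ 0xF8 = 0xE3.
P3: T = 0x45, S = E(K, T) = 0xF9; 0xAD ⊕ 0xF9 = 0x54.

P1 = 0x00, P2 = 0xE3, P3 = 0x54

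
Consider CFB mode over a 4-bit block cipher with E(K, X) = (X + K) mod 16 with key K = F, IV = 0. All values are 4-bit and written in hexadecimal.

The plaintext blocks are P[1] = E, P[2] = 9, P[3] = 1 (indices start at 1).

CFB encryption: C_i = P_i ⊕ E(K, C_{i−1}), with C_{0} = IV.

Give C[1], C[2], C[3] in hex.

C[1]: E(K, 0) = F; E ⊕ F = 1.
C[2]: E(K, 1) = 0; 9 ⊕ 0 = 9.
C[3]: E(K, 9) = 8; 1 ⊕ 8 = 9.

C[1] = 1, C[2] = 9, C[3] = 9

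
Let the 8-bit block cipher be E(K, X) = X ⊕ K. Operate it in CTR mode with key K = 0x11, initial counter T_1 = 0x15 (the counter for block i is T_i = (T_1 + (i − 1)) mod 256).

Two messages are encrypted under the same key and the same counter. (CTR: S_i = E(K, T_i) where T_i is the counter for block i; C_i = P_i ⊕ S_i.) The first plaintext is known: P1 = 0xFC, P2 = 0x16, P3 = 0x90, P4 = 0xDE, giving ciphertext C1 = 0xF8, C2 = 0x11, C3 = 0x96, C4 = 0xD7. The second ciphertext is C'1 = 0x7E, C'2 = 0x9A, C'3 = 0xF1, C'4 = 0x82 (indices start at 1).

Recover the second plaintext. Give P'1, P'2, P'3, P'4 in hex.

P'1 = 0x7A, P'2 = 0x9D, P'3 = 0xF7, P'4 = 0x8B

In CTR with a reused counter, both messages share the same keystream S_i, so C_i ⊕ C'_i = P_i ⊕ P'_i and thus P'_i = P_i ⊕ C_i ⊕ C'_i.
P'1: 0xFC ⊕ 0xF8 ⊕ 0x7E = 0x7A.
P'2: 0x16 ⊕ 0x11 ⊕ 0x9A = 0x9D.
P'3: 0x90 ⊕ 0x96 ⊕ 0xF1 = 0xF7.
P'4: 0xDE ⊕ 0xD7 ⊕ 0x82 = 0x8B.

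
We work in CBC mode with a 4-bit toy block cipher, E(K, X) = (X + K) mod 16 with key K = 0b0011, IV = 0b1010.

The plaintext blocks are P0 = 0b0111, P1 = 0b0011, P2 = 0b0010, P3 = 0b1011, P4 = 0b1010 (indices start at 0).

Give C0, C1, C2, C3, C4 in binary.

C0 = 0b0000, C1 = 0b0110, C2 = 0b0111, C3 = 0b1111, C4 = 0b1000

CBC encryption: C_i = E(K, P_i ⊕ C_{i−1}), with C_{−1} = IV.
C0: P0 ⊕ 0b1010 = 0b1101; E(K, 0b1101) = 0b0000.
C1: P1 ⊕ 0b0000 = 0b0011; E(K, 0b0011) = 0b0110.
C2: P2 ⊕ 0b0110 = 0b0100; E(K, 0b0100) = 0b0111.
C3: P3 ⊕ 0b0111 = 0b1100; E(K, 0b1100) = 0b1111.
C4: P4 ⊕ 0b1111 = 0b0101; E(K, 0b0101) = 0b1000.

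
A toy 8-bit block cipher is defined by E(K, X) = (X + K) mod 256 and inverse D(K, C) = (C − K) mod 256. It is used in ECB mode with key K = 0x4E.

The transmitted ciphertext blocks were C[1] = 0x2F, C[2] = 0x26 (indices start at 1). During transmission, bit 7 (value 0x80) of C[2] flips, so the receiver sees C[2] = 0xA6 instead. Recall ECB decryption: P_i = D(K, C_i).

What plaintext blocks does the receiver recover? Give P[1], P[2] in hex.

Only C[2] changed, to 0xA6. In ECB, a change in C_i affects only P_i. Decrypting the received ciphertext:
P[1]: D(K, 0x2F) = 0xE1.
P[2]: D(K, 0xA6) = 0x58.
Blocks that differ from the original plaintext: P[2].

P[1] = 0xE1, P[2] = 0x58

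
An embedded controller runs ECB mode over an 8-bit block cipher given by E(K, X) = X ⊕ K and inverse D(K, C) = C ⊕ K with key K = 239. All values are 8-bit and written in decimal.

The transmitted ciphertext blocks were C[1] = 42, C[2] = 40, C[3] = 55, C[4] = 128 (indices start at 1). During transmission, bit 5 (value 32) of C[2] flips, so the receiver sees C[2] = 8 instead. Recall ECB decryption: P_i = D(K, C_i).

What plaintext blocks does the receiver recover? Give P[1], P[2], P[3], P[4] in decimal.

P[1] = 197, P[2] = 231, P[3] = 216, P[4] = 111

Only C[2] changed, to 8. In ECB, a change in C_i affects only P_i. Decrypting the received ciphertext:
P[1]: D(K, 42) = 197.
P[2]: D(K, 8) = 231.
P[3]: D(K, 55) = 216.
P[4]: D(K, 128) = 111.
Blocks that differ from the original plaintext: P[2].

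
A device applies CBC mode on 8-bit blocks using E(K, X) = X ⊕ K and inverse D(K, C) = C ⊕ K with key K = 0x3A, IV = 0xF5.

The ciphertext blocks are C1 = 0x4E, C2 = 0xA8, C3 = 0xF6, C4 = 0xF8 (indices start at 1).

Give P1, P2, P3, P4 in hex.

CBC decryption: P_i = D(K, C_i) ⊕ C_{i−1}, with C_{0} = IV.
P1: D(K, 0x4E) = 0x74; 0x74 ⊕ 0xF5 = 0x81.
P2: D(K, 0xA8) = 0x92; 0x92 ⊕ 0x4E = 0xDC.
P3: D(K, 0xF6) = 0xCC; 0xCC ⊕ 0xA8 = 0x64.
P4: D(K, 0xF8) = 0xC2; 0xC2 ⊕ 0xF6 = 0x34.

P1 = 0x81, P2 = 0xDC, P3 = 0x64, P4 = 0x34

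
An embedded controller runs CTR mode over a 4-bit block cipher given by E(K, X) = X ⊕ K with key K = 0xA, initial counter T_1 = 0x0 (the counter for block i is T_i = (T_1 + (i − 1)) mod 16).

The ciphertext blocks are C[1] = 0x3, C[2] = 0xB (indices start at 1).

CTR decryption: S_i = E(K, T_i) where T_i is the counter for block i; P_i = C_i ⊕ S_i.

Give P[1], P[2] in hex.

P[1] = 0x9, P[2] = 0x0

P[1]: T = 0x0, S = E(K, T) = 0xA; 0x3 ⊕ 0xA = 0x9.
P[2]: T = 0x1, S = E(K, T) = 0xB; 0xB ⊕ 0xB = 0x0.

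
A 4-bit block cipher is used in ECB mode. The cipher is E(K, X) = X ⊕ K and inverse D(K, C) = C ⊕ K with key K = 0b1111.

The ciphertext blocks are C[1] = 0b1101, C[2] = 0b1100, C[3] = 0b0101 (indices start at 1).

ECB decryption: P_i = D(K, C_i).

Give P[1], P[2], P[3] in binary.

P[1]: D(K, 0b1101) = 0b0010.
P[2]: D(K, 0b1100) = 0b0011.
P[3]: D(K, 0b0101) = 0b1010.

P[1] = 0b0010, P[2] = 0b0011, P[3] = 0b1010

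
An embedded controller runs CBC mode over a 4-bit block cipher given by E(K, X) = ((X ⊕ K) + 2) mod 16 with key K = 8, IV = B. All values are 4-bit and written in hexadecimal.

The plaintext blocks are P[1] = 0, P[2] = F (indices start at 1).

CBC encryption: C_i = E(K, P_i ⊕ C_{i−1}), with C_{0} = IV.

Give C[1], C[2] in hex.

C[1] = 5, C[2] = 4

C[1]: P[1] ⊕ B = B; E(K, B) = 5.
C[2]: P[2] ⊕ 5 = A; E(K, A) = 4.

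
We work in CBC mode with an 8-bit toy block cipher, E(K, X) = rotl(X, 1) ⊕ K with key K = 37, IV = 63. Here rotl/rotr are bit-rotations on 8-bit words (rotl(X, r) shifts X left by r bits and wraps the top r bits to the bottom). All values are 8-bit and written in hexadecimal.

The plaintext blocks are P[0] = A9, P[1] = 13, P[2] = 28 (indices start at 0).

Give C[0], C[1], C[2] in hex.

C[0] = A2, C[1] = 54, C[2] = CF

CBC encryption: C_i = E(K, P_i ⊕ C_{i−1}), with C_{−1} = IV.
C[0]: P[0] ⊕ 63 = CA; E(K, CA) = A2.
C[1]: P[1] ⊕ A2 = B1; E(K, B1) = 54.
C[2]: P[2] ⊕ 54 = 7C; E(K, 7C) = CF.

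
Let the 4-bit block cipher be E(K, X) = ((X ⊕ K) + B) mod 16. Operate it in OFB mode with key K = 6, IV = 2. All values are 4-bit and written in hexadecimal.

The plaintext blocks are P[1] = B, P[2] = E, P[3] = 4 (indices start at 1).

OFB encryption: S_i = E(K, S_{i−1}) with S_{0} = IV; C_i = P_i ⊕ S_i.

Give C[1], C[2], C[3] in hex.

C[1] = 4, C[2] = A, C[3] = 9

C[1]: S = E(K, 2) = F; B ⊕ F = 4.
C[2]: S = E(K, F) = 4; E ⊕ 4 = A.
C[3]: S = E(K, 4) = D; 4 ⊕ D = 9.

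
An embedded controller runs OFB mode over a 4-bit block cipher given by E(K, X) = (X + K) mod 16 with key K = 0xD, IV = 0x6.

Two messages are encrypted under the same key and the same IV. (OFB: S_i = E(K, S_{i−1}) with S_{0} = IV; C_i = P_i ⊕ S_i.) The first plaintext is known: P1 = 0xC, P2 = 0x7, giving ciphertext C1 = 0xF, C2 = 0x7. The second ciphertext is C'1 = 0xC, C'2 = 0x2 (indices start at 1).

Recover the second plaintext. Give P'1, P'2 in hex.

In OFB with a reused IV, both messages share the same keystream S_i, so C_i ⊕ C'_i = P_i ⊕ P'_i and thus P'_i = P_i ⊕ C_i ⊕ C'_i.
P'1: 0xC ⊕ 0xF ⊕ 0xC = 0xF.
P'2: 0x7 ⊕ 0x7 ⊕ 0x2 = 0x2.

P'1 = 0xF, P'2 = 0x2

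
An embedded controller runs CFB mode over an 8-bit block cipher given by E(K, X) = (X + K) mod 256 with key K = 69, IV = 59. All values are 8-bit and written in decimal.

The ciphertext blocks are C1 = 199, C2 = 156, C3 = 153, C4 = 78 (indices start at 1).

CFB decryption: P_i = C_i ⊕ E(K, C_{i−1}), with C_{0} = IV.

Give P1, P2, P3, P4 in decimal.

P1 = 71, P2 = 144, P3 = 120, P4 = 144

P1: E(K, 59) = 128; 199 ⊕ 128 = 71.
P2: E(K, 199) = 12; 156 ⊕ 12 = 144.
P3: E(K, 156) = 225; 153 ⊕ 225 = 120.
P4: E(K, 153) = 222; 78 ⊕ 222 = 144.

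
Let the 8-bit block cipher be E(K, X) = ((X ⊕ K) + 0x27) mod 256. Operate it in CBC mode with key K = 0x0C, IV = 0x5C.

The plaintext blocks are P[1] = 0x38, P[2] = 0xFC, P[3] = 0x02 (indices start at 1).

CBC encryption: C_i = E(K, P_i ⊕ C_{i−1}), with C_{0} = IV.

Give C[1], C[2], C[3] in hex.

C[1]: P[1] ⊕ 0x5C = 0x64; E(K, 0x64) = 0x8F.
C[2]: P[2] ⊕ 0x8F = 0x73; E(K, 0x73) = 0xA6.
C[3]: P[3] ⊕ 0xA6 = 0xA4; E(K, 0xA4) = 0xCF.

C[1] = 0x8F, C[2] = 0xA6, C[3] = 0xCF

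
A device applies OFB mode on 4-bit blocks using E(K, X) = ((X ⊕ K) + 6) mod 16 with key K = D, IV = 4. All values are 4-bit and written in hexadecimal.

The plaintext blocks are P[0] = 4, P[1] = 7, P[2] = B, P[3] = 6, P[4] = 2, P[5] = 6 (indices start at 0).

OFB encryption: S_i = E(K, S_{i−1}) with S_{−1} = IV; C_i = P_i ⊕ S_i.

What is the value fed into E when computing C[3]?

C[0]: S = E(K, 4) = F; 4 ⊕ F = B.
C[1]: S = E(K, F) = 8; 7 ⊕ 8 = F.
C[2]: S = E(K, 8) = B; B ⊕ B = 0.
C[3]: S = E(K, B) = C; 6 ⊕ C = A.
So the input to E for block [3] is B.

B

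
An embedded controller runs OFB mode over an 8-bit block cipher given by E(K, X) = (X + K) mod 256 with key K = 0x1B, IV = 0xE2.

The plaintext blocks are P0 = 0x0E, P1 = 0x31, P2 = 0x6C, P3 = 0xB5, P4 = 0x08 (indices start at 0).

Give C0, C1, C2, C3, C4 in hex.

OFB encryption: S_i = E(K, S_{i−1}) with S_{−1} = IV; C_i = P_i ⊕ S_i.
C0: S = E(K, 0xE2) = 0xFD; 0x0E ⊕ 0xFD = 0xF3.
C1: S = E(K, 0xFD) = 0x18; 0x31 ⊕ 0x18 = 0x29.
C2: S = E(K, 0x18) = 0x33; 0x6C ⊕ 0x33 = 0x5F.
C3: S = E(K, 0x33) = 0x4E; 0xB5 ⊕ 0x4E = 0xFB.
C4: S = E(K, 0x4E) = 0x69; 0x08 ⊕ 0x69 = 0x61.

C0 = 0xF3, C1 = 0x29, C2 = 0x5F, C3 = 0xFB, C4 = 0x61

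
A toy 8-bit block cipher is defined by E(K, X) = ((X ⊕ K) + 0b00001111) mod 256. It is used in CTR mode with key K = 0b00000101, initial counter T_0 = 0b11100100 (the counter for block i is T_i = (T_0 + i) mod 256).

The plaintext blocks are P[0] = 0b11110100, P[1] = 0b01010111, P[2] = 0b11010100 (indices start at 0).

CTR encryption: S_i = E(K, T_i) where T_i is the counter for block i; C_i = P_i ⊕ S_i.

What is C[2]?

C[2] = 0b00100110

C[0]: T = 0b11100100, S = E(K, T) = 0b11110000; 0b11110100 ⊕ 0b11110000 = 0b00000100.
C[1]: T = 0b11100101, S = E(K, T) = 0b11101111; 0b01010111 ⊕ 0b11101111 = 0b10111000.
C[2]: T = 0b11100110, S = E(K, T) = 0b11110010; 0b11010100 ⊕ 0b11110010 = 0b00100110.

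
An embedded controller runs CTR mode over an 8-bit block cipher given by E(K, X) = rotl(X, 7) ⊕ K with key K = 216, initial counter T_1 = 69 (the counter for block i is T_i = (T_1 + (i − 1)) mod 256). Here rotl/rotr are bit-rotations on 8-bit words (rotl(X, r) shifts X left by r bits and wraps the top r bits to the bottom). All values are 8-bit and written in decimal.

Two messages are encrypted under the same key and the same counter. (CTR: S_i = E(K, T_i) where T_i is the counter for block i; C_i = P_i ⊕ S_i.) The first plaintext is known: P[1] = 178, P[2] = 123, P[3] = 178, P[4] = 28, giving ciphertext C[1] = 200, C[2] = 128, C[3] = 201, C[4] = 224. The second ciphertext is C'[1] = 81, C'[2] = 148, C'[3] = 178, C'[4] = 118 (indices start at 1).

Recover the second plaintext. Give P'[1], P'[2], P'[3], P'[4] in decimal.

P'[1] = 43, P'[2] = 111, P'[3] = 201, P'[4] = 138

In CTR with a reused counter, both messages share the same keystream S_i, so C_i ⊕ C'_i = P_i ⊕ P'_i and thus P'_i = P_i ⊕ C_i ⊕ C'_i.
P'[1]: 178 ⊕ 200 ⊕ 81 = 43.
P'[2]: 123 ⊕ 128 ⊕ 148 = 111.
P'[3]: 178 ⊕ 201 ⊕ 178 = 201.
P'[4]: 28 ⊕ 224 ⊕ 118 = 138.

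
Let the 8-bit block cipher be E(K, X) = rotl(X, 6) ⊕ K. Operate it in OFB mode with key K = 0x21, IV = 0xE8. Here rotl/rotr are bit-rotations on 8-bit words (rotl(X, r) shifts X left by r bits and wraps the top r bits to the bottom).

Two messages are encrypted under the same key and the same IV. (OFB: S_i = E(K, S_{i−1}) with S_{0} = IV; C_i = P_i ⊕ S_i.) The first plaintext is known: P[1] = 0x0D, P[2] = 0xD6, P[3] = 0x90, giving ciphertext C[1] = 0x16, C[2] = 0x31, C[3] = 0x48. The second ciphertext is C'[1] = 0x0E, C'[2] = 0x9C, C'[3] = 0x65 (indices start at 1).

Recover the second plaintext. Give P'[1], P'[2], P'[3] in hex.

P'[1] = 0x15, P'[2] = 0x7B, P'[3] = 0xBD

In OFB with a reused IV, both messages share the same keystream S_i, so C_i ⊕ C'_i = P_i ⊕ P'_i and thus P'_i = P_i ⊕ C_i ⊕ C'_i.
P'[1]: 0x0D ⊕ 0x16 ⊕ 0x0E = 0x15.
P'[2]: 0xD6 ⊕ 0x31 ⊕ 0x9C = 0x7B.
P'[3]: 0x90 ⊕ 0x48 ⊕ 0x65 = 0xBD.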